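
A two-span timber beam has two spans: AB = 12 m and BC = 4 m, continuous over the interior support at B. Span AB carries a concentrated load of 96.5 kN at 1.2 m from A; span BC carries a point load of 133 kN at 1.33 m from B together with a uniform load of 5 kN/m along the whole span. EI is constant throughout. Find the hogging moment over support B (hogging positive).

Release continuity at B by inserting a hinge; the redundant is the internal moment M_B. The primary structure is two simply-supported spans AB and BC.
Rotations at B on the released spans (each span's end-slope, ×1/EI):
  span AB: point load 96.5 at a = 1.2: Pab(L + a)/(6LEI) = 229.3/EI
  span BC: point load 133 at a = 1.33: Pab(L + b)/(6LEI) = 131.3/EI
  span BC: UDL 5: wL³/(24EI) = 13.33/EI
  relative rotation θ_0 = (229.3 + 144.6)/EI = 373.9/EI
A unit hogging moment at B produces rotation L₁/(3EI) + L₂/(3EI) = 5.333/EI.
Slope continuity at B: θ_0 = M_B·5.333/EI, so M_B = 373.9/5.333 = 70.1 kN·m (hogging).

M_B = 70.1 kN·m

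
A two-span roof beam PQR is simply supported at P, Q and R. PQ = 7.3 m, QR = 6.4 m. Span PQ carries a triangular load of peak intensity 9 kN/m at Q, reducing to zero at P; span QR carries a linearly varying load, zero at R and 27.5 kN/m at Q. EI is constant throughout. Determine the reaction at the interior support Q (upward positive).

R_Q = 95.85 kN

Release continuity at Q by inserting a hinge; the redundant is the internal moment M_Q. The primary structure is two simply-supported spans PQ and QR.
End slopes at the hinge Q, treating each span as simply supported:
  span PQ: triangular load, peak 9: w₀L³/(45EI) = 77.8/EI
  span QR: triangular load, peak 27.5: w₀L³/(45EI) = 160.2/EI
  relative rotation θ_0 = (77.8 + 160.2)/EI = 238/EI
A unit hogging moment at Q produces rotation L₁/(3EI) + L₂/(3EI) = 4.567/EI.
Slope continuity at Q: θ_0 = M_Q·4.567/EI, so M_Q = 238/4.567 = 52.12 kN·m (hogging).
Span PQ, ΣM about P with M_Q applied at Q: R_Q^{PQ}·7.3 = 159.9 + 52.12, so R_Q^{PQ} = 29.04 kN and R_P = 32.85 − 29.04 = 3.811 kN.
Span QR, ΣM about R: R_Q^{QR}·6.4 = 375.5 + 52.12, so R_Q^{QR} = 66.81 kN and R_R = 88 − 66.81 = 21.19 kN.
R_Q = 29.04 + 66.81 = 95.85 kN.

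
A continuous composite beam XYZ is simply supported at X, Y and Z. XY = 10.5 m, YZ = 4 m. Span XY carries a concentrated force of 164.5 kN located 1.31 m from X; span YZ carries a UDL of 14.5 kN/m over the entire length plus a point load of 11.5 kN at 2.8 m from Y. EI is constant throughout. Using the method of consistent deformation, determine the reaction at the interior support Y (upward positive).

Release continuity at Y by inserting a hinge; the redundant is the internal moment M_Y. The primary structure is two simply-supported spans XY and YZ.
Rotations at Y on the released spans (each span's end-slope, ×1/EI):
  span XY: point load 164.5 at a = 1.31: Pab(L + a)/(6LEI) = 371.2/EI
  span YZ: UDL 14.5: wL³/(24EI) = 38.67/EI
  span YZ: point load 11.5 at a = 2.8: Pab(L + b)/(6LEI) = 8.372/EI
  relative rotation θ_0 = (371.2 + 47.04)/EI = 418.3/EI
A unit hogging moment at Y produces rotation L₁/(3EI) + L₂/(3EI) = 4.833/EI.
Slope continuity at Y: θ_0 = M_Y·4.833/EI, so M_Y = 418.3/4.833 = 86.54 kN·m (hogging).
Span XY, ΣM about X with M_Y applied at Y: R_Y^{XY}·10.5 = 215.5 + 86.54, so R_Y^{XY} = 28.77 kN and R_X = 164.5 − 28.77 = 135.7 kN.
Span YZ, ΣM about Z: R_Y^{YZ}·4 = 129.8 + 86.54, so R_Y^{YZ} = 54.09 kN and R_Z = 69.5 − 54.09 = 15.41 kN.
R_Y = 28.77 + 54.09 = 82.85 kN.

R_Y = 82.85 kN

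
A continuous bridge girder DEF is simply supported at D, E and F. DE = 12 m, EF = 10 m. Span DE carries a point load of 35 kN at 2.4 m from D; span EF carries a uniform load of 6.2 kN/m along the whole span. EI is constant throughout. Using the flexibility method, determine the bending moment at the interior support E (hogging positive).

M_E = 57.22 kN·m

Take M_E as the redundant. Released structure: two simple spans DE and EF with a hinge at E.
End slopes at the hinge E, treating each span as simply supported:
  span DE: point load 35 at a = 2.4: Pab(L + a)/(6LEI) = 161.3/EI
  span EF: UDL 6.2: wL³/(24EI) = 258.3/EI
  relative rotation θ_0 = (161.3 + 258.3)/EI = 419.6/EI
A unit hogging moment at E produces rotation L₁/(3EI) + L₂/(3EI) = 7.333/EI.
Compatibility: M_E·(L₁+L₂)/(3EI) = θ_0, giving M_E = 57.22 kN·m (hogging).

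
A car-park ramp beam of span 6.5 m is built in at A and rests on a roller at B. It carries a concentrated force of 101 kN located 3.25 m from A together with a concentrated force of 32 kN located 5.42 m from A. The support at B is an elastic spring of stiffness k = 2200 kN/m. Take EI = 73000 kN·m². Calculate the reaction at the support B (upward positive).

Choose R_B as the redundant. The primary structure is the cantilever fixed at A.
Primary-structure tip deflection at B by superposition:
  point load 101 at a = 3.25: Pa²(3L − a)/(6EI) = 2889/EI
  point load 32 at a = 5.42: Pa²(3L − a)/(6EI) = 2206/EI
  δ_0 = 5095/EI
Flexibility coefficient — unit upward force at B: δ_{BB} = L³/(3EI) = 91.54/EI.
With EI = 73000 kN·m²: δ_0 = 0.069798 m and δ_{BB} = 0.001254 m/kN.
Compatibility — the spring shortens by R_B/k under the reaction it provides: δ_0 − R_B·δ_{BB} = R_B/k. With 1/k = 0.000455 m/kN, R_B = δ_0 / (δ_{BB} + 1/k) = 0.069798 / (0.001254 + 0.000455) = 40.85 kN.

R_B = 40.85 kN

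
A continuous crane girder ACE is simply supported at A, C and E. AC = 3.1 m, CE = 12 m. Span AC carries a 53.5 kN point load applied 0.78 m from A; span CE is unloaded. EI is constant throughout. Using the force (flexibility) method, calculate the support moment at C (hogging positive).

Release continuity at C by inserting a hinge; the redundant is the internal moment M_C. The primary structure is two simply-supported spans AC and CE.
Discontinuity in slope at C on the released structure — sum the simple-span end rotations:
  span AC: point load 53.5 at a = 0.78: Pab(L + a)/(6LEI) = 20.2/EI
  relative rotation θ_0 = (20.2 + 0)/EI = 20.2/EI
A unit hogging moment at C produces rotation L₁/(3EI) + L₂/(3EI) = 5.033/EI.
Slope continuity at C: θ_0 = M_C·5.033/EI, so M_C = 20.2/5.033 = 4.012 kN·m (hogging).

M_C = 4.012 kN·m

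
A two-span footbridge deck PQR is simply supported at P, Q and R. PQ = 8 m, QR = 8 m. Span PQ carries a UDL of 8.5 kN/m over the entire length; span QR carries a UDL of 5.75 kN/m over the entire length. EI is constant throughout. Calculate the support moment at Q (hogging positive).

M_Q = 57 kN·m

Take M_Q as the redundant. Released structure: two simple spans PQ and QR with a hinge at Q.
End slopes at the hinge Q, treating each span as simply supported:
  span PQ: UDL 8.5: wL³/(24EI) = 181.3/EI
  span QR: UDL 5.75: wL³/(24EI) = 122.7/EI
  relative rotation θ_0 = (181.3 + 122.7)/EI = 304/EI
A unit hogging moment at Q produces rotation L₁/(3EI) + L₂/(3EI) = 5.333/EI.
Compatibility: M_Q·(L₁+L₂)/(3EI) = θ_0, giving M_Q = 57 kN·m (hogging).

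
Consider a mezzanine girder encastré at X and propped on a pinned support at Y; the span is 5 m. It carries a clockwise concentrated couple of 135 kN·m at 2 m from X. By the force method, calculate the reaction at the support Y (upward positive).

Release the roller at Y. Primary structure: cantilever fixed at X.
Primary-structure tip deflection at Y by superposition:
  clockwise couple 135 at a = 2: M₀a(2L − a)/(2EI) = 1080/EI
Tip deflection under a unit load at Y: L³/(3EI) = 41.67/EI.
The prop prevents deflection at Y: R_Y = δ_0/δ_{YY} = 1080/41.67 = 25.92 kN.

R_Y = 25.92 kN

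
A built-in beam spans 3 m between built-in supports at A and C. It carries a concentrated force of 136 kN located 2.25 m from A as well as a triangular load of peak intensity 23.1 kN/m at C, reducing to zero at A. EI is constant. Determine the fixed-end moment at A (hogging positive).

Take the two fixed-end moments M_A, M_C as redundants; the released structure is the simple span AC.
On the primary (simply-supported) span, the end slopes from the loading are:
  at A: point load 136 at a = 2.25: Pab(L + b)/(6LEI) = 47.81/EI
  at C: point load 136 at a = 2.25: Pab(L + a)/(6LEI) = 66.94/EI
  at A: triangular load, peak 23.1: 7w₀L³/(360EI) = 12.13/EI
  at C: triangular load, peak 23.1: w₀L³/(45EI) = 13.86/EI
  θ_A0 = 59.94/EI,  θ_C0 = 80.8/EI
Flexibility coefficients: a unit moment at one end gives L/(3EI) there and L/(6EI) at the far end, so f₁₁ = f₂₂ = 1/EI and f₁₂ = f₂₁ = 0.5/EI.
Compatibility — zero rotation at each built-in end:
  1 M_A + 0.5 M_C = 59.94
  0.5 M_A + 1 M_C = 80.8
Solving the pair gives M_A = 26.05 kN·m and M_C = 67.77 kN·m (hogging).

M_A = 26.05 kN·m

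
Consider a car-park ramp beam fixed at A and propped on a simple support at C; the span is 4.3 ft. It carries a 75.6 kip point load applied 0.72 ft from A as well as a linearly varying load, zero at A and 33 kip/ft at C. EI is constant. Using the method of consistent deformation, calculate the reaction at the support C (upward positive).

Take the reaction at C as the redundant and release it; the primary structure is a cantilever fixed at A.
Primary-structure tip deflection at C by superposition:
  point load 75.6 at a = 0.72: Pa²(3L − a)/(6EI) = 79.56/EI
  triangular load, peak 33 at the free end: 11w₀L⁴/(120EI) = 1034/EI
  δ_0 = 1114/EI
Tip deflection under a unit load at C: L³/(3EI) = 26.5/EI.
The prop prevents deflection at C: R_C = δ_0/δ_{CC} = 1114/26.5 = 42.02 kip.

R_C = 42.02 kip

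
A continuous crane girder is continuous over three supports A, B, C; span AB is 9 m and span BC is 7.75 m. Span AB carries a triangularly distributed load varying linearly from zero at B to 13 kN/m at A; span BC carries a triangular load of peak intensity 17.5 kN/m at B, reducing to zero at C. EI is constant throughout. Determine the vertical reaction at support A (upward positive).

R_A = 31.73 kN

Insert a hinge at B; M_B is the redundant, and each span becomes simply supported.
End slopes at the hinge B, treating each span as simply supported:
  span AB: triangular load, peak 13: 7w₀L³/(360EI) = 184.3/EI
  span BC: triangular load, peak 17.5: w₀L³/(45EI) = 181/EI
  relative rotation θ_0 = (184.3 + 181)/EI = 365.3/EI
A unit hogging moment at B produces rotation L₁/(3EI) + L₂/(3EI) = 5.583/EI.
Compatibility: M_B·(L₁+L₂)/(3EI) = θ_0, giving M_B = 65.43 kN·m (hogging).
Span AB, ΣM about A with M_B applied at B: R_B^{AB}·9 = 175.5 + 65.43, so R_B^{AB} = 26.77 kN and R_A = 58.5 − 26.77 = 31.73 kN.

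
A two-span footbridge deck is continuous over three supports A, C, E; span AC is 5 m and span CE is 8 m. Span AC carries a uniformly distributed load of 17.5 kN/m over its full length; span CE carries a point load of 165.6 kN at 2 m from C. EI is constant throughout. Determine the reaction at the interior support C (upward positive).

Take M_C as the redundant. Released structure: two simple spans AC and CE with a hinge at C.
Rotations at C on the released spans (each span's end-slope, ×1/EI):
  span AC: UDL 17.5: wL³/(24EI) = 91.15/EI
  span CE: point load 165.6 at a = 2: Pab(L + b)/(6LEI) = 579.6/EI
  relative rotation θ_0 = (91.15 + 579.6)/EI = 670.7/EI
A unit hogging moment at C produces rotation L₁/(3EI) + L₂/(3EI) = 4.333/EI.
Slope continuity at C: θ_0 = M_C·4.333/EI, so M_C = 670.7/4.333 = 154.8 kN·m (hogging).
Span AC, ΣM about A with M_C applied at C: R_C^{AC}·5 = 218.8 + 154.8, so R_C^{AC} = 74.71 kN and R_A = 87.5 − 74.71 = 12.79 kN.
Span CE, ΣM about E: R_C^{CE}·8 = 993.6 + 154.8, so R_C^{CE} = 143.5 kN and R_E = 165.6 − 143.5 = 22.05 kN.
R_C = 74.71 + 143.5 = 218.3 kN.

R_C = 218.3 kN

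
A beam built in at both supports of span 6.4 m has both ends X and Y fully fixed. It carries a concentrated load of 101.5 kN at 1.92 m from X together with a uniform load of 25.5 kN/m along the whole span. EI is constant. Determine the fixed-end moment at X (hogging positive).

M_X = 182.5 kN·m

Release both end moments; the primary structure is a simply-supported span XY with redundants M_X and M_Y.
On the primary (simply-supported) span, the end slopes from the loading are:
  at X: point load 101.5 at a = 1.92: Pab(L + b)/(6LEI) = 247.4/EI
  at Y: point load 101.5 at a = 1.92: Pab(L + a)/(6LEI) = 189.2/EI
  at X: UDL 25.5: wL³/(24EI) = 278.5/EI
  at Y: UDL 25.5: wL³/(24EI) = 278.5/EI
  θ_X0 = 525.9/EI,  θ_Y0 = 467.7/EI
Flexibility coefficients: a unit moment at one end gives L/(3EI) there and L/(6EI) at the far end, so f₁₁ = f₂₂ = 2.133/EI and f₁₂ = f₂₁ = 1.067/EI.
Compatibility — zero rotation at each built-in end:
  2.133 M_X + 1.067 M_Y = 525.9
  1.067 M_X + 2.133 M_Y = 467.7
Solving the pair gives M_X = 182.5 kN·m and M_Y = 128 kN·m (hogging).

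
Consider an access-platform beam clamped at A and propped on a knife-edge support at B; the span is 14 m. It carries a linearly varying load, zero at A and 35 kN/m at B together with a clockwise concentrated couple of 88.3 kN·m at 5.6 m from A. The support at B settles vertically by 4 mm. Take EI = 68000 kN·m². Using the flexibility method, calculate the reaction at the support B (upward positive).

R_B = 140.5 kN

Release the roller at B. Primary structure: cantilever fixed at A.
Deflection at B on the released cantilever, summing each load's contribution:
  triangular load, peak 35 at the free end: 11w₀L⁴/(120EI) = 123251/EI
  clockwise couple 88.3 at a = 5.6: M₀a(2L − a)/(2EI) = 5538/EI
  δ_0 = 128790/EI
Flexibility coefficient — unit upward force at B: δ_{BB} = L³/(3EI) = 914.7/EI.
With EI = 68000 kN·m²: δ_0 = 1.894 m and δ_{BB} = 0.013451 m/kN.
Compatibility — the beam at B must follow the support down by 0.004 m: δ_0 − R_B·δ_{BB} = 0.004, so R_B = (1.894 − 0.004)/0.013451 = 140.5 kN.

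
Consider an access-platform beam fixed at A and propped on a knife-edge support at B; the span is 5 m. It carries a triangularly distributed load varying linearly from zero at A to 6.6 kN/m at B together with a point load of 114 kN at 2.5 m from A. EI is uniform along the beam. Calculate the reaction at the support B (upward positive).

Remove the prop at B; the released (primary) structure is a cantilever built in at A.
Downward deflection at the released point B due to the loads:
  triangular load, peak 6.6 at the free end: 11w₀L⁴/(120EI) = 378.1/EI
  point load 114 at a = 2.5: Pa²(3L − a)/(6EI) = 1484/EI
  δ_0 = 1862/EI
Tip deflection under a unit load at B: L³/(3EI) = 41.67/EI.
The prop prevents deflection at B: R_B = δ_0/δ_{BB} = 1862/41.67 = 44.7 kN.

R_B = 44.7 kN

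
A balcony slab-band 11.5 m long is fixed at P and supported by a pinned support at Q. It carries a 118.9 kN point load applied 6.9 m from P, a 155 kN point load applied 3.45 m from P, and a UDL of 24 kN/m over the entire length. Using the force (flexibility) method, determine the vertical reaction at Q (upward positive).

Release the roller at Q. Primary structure: cantilever fixed at P.
Downward deflection at the released point Q due to the loads:
  point load 118.9 at a = 6.9: Pa²(3L − a)/(6EI) = 26040/EI
  point load 155 at a = 3.45: Pa²(3L − a)/(6EI) = 9547/EI
  UDL 24: wL⁴/(8EI) = 52470/EI
  δ_0 = 88057/EI
Flexibility coefficient — unit upward force at Q: δ_{QQ} = L³/(3EI) = 507/EI.
Compatibility at Q: δ_0 − R_Q·δ_{QQ} = 0, so R_Q = 88057/507 = 173.7 kN.

R_Q = 173.7 kN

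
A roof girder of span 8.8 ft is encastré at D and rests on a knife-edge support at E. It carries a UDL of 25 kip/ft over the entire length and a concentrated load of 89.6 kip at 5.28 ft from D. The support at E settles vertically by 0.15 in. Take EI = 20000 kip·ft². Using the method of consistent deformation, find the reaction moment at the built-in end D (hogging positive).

Take the reaction at E as the redundant and release it; the primary structure is a cantilever fixed at D.
Downward deflection at the released point E due to the loads:
  UDL 25: wL⁴/(8EI) = 18740/EI
  point load 89.6 at a = 5.28: Pa²(3L − a)/(6EI) = 8793/EI
  δ_0 = 27533/EI
Flexibility coefficient — unit upward force at E: δ_{EE} = L³/(3EI) = 227.2/EI.
With EI = 20000 kip·ft²: δ_0 = 1.3767 ft and δ_{EE} = 0.011358 ft/kip.
Compatibility — the beam at E must follow the support down by 0.0125 ft: δ_0 − R_E·δ_{EE} = 0.0125, so R_E = (1.3767 − 0.0125)/0.011358 = 120.1 kip.
Moment equilibrium about D: M_D = Σ(load moments about D) − R_E·L = 1441 − 120.1×8.8 = 384.1 kip·ft.

M_D = 384.1 kip·ft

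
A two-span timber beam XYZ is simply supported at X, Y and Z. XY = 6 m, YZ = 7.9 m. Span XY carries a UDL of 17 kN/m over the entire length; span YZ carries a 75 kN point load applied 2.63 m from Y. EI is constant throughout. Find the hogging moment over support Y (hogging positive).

M_Y = 95.36 kN·m

Take M_Y as the redundant. Released structure: two simple spans XY and YZ with a hinge at Y.
Discontinuity in slope at Y on the released structure — sum the simple-span end rotations:
  span XY: UDL 17: wL³/(24EI) = 153/EI
  span YZ: point load 75 at a = 2.63: Pab(L + b)/(6LEI) = 288.8/EI
  relative rotation θ_0 = (153 + 288.8)/EI = 441.8/EI
A unit hogging moment at Y produces rotation L₁/(3EI) + L₂/(3EI) = 4.633/EI.
Slope continuity at Y: θ_0 = M_Y·4.633/EI, so M_Y = 441.8/4.633 = 95.36 kN·m (hogging).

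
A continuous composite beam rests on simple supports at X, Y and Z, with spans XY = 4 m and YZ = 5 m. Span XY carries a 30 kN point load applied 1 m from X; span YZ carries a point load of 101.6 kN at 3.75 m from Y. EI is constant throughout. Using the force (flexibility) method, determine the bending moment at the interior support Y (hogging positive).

M_Y = 39.32 kN·m

Insert a hinge at Y; M_Y is the redundant, and each span becomes simply supported.
Rotations at Y on the released spans (each span's end-slope, ×1/EI):
  span XY: point load 30 at a = 1: Pab(L + a)/(6LEI) = 18.75/EI
  span YZ: point load 101.6 at a = 3.75: Pab(L + b)/(6LEI) = 99.22/EI
  relative rotation θ_0 = (18.75 + 99.22)/EI = 118/EI
A unit hogging moment at Y produces rotation L₁/(3EI) + L₂/(3EI) = 3/EI.
Compatibility: M_Y·(L₁+L₂)/(3EI) = θ_0, giving M_Y = 39.32 kN·m (hogging).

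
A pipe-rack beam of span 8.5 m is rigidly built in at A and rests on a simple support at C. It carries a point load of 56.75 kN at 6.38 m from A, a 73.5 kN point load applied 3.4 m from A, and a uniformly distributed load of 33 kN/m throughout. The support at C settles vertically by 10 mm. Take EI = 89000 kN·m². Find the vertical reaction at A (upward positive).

R_A = 258.7 kN

Remove the prop at C; the released (primary) structure is a cantilever built in at A.
Primary-structure tip deflection at C by superposition:
  point load 56.75 at a = 6.38: Pa²(3L − a)/(6EI) = 7361/EI
  point load 73.5 at a = 3.4: Pa²(3L − a)/(6EI) = 3130/EI
  UDL 33: wL⁴/(8EI) = 21533/EI
  δ_0 = 32023/EI
Flexibility coefficient — unit upward force at C: δ_{CC} = L³/(3EI) = 204.7/EI.
With EI = 89000 kN·m²: δ_0 = 0.35981 m and δ_{CC} = 0.0023 m/kN.
Compatibility — the beam at C must follow the support down by 0.01 m: δ_0 − R_C·δ_{CC} = 0.01, so R_C = (0.35981 − 0.01)/0.0023 = 152.1 kN.
Vertical equilibrium: R_A = ΣP − R_C = 410.8 − 152.1 = 258.7 kN.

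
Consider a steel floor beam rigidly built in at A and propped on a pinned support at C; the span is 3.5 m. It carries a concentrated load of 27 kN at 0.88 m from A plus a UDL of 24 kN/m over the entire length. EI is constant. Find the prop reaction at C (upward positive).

R_C = 33.85 kN

Remove the prop at C; the released (primary) structure is a cantilever built in at A.
Deflection at C on the released cantilever, summing each load's contribution:
  point load 27 at a = 0.88: Pa²(3L − a)/(6EI) = 33.52/EI
  UDL 24: wL⁴/(8EI) = 450.2/EI
  δ_0 = 483.7/EI
Flexibility coefficient — unit upward force at C: δ_{CC} = L³/(3EI) = 14.29/EI.
The prop prevents deflection at C: R_C = δ_0/δ_{CC} = 483.7/14.29 = 33.85 kN.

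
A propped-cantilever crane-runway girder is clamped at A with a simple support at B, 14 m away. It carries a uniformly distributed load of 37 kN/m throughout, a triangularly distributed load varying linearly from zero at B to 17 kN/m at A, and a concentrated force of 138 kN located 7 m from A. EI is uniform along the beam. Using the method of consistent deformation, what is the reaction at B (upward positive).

R_B = 261.2 kN

Choose R_B as the redundant. The primary structure is the cantilever fixed at A.
Free-end deflection of the primary structure under the applied loading (downward +):
  UDL 37: wL⁴/(8EI) = 177674/EI
  triangular load, peak 17 at the fixed end: w₀L⁴/(30EI) = 21769/EI
  point load 138 at a = 7: Pa²(3L − a)/(6EI) = 39445/EI
  δ_0 = 238888/EI
Tip deflection under a unit load at B: L³/(3EI) = 914.7/EI.
The prop prevents deflection at B: R_B = δ_0/δ_{BB} = 238888/914.7 = 261.2 kN.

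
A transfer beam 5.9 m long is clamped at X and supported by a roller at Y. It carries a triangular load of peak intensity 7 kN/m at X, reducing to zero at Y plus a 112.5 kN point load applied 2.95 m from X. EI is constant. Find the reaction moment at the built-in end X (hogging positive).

M_X = 140.7 kN·m

Take the reaction at Y as the redundant and release it; the primary structure is a cantilever fixed at X.
Primary-structure tip deflection at Y by superposition:
  triangular load, peak 7 at the fixed end: w₀L⁴/(30EI) = 282.7/EI
  point load 112.5 at a = 2.95: Pa²(3L − a)/(6EI) = 2407/EI
  δ_0 = 2690/EI
Tip deflection under a unit load at Y: L³/(3EI) = 68.46/EI.
The prop prevents deflection at Y: R_Y = δ_0/δ_{YY} = 2690/68.46 = 39.29 kN.
Moment equilibrium about X: M_X = Σ(load moments about X) − R_Y·L = 372.5 − 39.29×5.9 = 140.7 kN·m.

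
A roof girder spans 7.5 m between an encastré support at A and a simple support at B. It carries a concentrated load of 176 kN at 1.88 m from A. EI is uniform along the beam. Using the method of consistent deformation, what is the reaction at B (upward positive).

R_B = 15.2 kN

Release the roller at B. Primary structure: cantilever fixed at A.
Free-end deflection of the primary structure under the applied loading (downward +):
  point load 176 at a = 1.88: Pa²(3L − a)/(6EI) = 2138/EI
Tip deflection under a unit load at B: L³/(3EI) = 140.6/EI.
The prop prevents deflection at B: R_B = δ_0/δ_{BB} = 2138/140.6 = 15.2 kN.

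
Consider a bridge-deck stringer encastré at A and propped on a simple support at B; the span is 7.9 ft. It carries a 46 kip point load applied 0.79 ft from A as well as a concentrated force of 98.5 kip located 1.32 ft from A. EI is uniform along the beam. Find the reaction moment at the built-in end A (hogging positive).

Release the roller at B. Primary structure: cantilever fixed at A.
Deflection at B on the released cantilever, summing each load's contribution:
  point load 46 at a = 0.79: Pa²(3L − a)/(6EI) = 109.6/EI
  point load 98.5 at a = 1.32: Pa²(3L − a)/(6EI) = 640.2/EI
  δ_0 = 749.8/EI
Tip deflection under a unit load at B: L³/(3EI) = 164.3/EI.
The prop prevents deflection at B: R_B = δ_0/δ_{BB} = 749.8/164.3 = 4.562 kip.
Moment equilibrium about A: M_A = Σ(load moments about A) − R_B·L = 166.4 − 4.562×7.9 = 130.3 kip·ft.

M_A = 130.3 kip·ft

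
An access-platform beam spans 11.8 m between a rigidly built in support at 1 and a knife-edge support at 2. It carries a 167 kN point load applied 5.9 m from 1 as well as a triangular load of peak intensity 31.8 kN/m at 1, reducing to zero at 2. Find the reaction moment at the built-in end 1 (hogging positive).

M_1 = 664.7 kN·m

Choose R_2 as the redundant. The primary structure is the cantilever fixed at 1.
Free-end deflection of the primary structure under the applied loading (downward +):
  point load 167 at a = 5.9: Pa²(3L − a)/(6EI) = 28582/EI
  triangular load, peak 31.8 at the fixed end: w₀L⁴/(30EI) = 20551/EI
  δ_0 = 49133/EI
Tip deflection under a unit load at 2: L³/(3EI) = 547.7/EI.
The prop prevents deflection at 2: R_2 = δ_0/δ_{22} = 49133/547.7 = 89.71 kN.
Moment equilibrium about 1: M_1 = Σ(load moments about 1) − R_2·L = 1723 − 89.71×11.8 = 664.7 kN·m.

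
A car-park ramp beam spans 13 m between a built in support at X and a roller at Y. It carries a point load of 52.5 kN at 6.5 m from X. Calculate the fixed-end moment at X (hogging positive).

M_X = 128 kN·m

Choose R_Y as the redundant. The primary structure is the cantilever fixed at X.
Downward deflection at the released point Y due to the loads:
  point load 52.5 at a = 6.5: Pa²(3L − a)/(6EI) = 12015/EI
Flexibility coefficient — unit upward force at Y: δ_{YY} = L³/(3EI) = 732.3/EI.
Compatibility at Y: δ_0 − R_Y·δ_{YY} = 0, so R_Y = 12015/732.3 = 16.41 kN.
Moment equilibrium about X: M_X = Σ(load moments about X) − R_Y·L = 341.2 − 16.41×13 = 128 kN·m.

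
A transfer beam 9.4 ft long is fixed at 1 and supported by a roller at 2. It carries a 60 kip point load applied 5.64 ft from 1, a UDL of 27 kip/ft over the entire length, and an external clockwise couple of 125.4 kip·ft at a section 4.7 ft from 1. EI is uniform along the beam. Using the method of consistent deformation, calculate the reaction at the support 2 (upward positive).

R_2 = 136.1 kip

Remove the prop at 2; the released (primary) structure is a cantilever built in at 1.
Free-end deflection of the primary structure under the applied loading (downward +):
  point load 60 at a = 5.64: Pa²(3L − a)/(6EI) = 7176/EI
  UDL 27: wL⁴/(8EI) = 26350/EI
  clockwise couple 125.4 at a = 4.7: M₀a(2L − a)/(2EI) = 4155/EI
  δ_0 = 37682/EI
Flexibility coefficient — unit upward force at 2: δ_{22} = L³/(3EI) = 276.9/EI.
The prop prevents deflection at 2: R_2 = δ_0/δ_{22} = 37682/276.9 = 136.1 kip.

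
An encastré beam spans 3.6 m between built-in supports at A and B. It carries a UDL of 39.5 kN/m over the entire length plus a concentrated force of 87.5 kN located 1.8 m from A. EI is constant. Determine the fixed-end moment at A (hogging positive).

Release both end moments; the primary structure is a simply-supported span AB with redundants M_A and M_B.
Simple-span end rotations at A and B under the given loads:
  at A: UDL 39.5: wL³/(24EI) = 76.79/EI
  at B: UDL 39.5: wL³/(24EI) = 76.79/EI
  at A: point load 87.5 at a = 1.8: Pab(L + b)/(6LEI) = 70.88/EI
  at B: point load 87.5 at a = 1.8: Pab(L + a)/(6LEI) = 70.88/EI
  θ_A0 = 147.7/EI,  θ_B0 = 147.7/EI
Flexibility coefficients: a unit moment at one end gives L/(3EI) there and L/(6EI) at the far end, so f₁₁ = f₂₂ = 1.2/EI and f₁₂ = f₂₁ = 0.6/EI.
Compatibility — zero rotation at each built-in end:
  1.2 M_A + 0.6 M_B = 147.7
  0.6 M_A + 1.2 M_B = 147.7
Solving the pair gives M_A = 82.03 kN·m and M_B = 82.03 kN·m (hogging).

M_A = 82.03 kN·m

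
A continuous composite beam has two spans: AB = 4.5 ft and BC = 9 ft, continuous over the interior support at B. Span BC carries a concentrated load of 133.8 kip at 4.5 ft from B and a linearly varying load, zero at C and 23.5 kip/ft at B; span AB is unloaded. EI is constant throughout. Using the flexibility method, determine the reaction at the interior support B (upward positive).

R_B = 215.8 kip

Insert a hinge at B; M_B is the redundant, and each span becomes simply supported.
Discontinuity in slope at B on the released structure — sum the simple-span end rotations:
  span BC: point load 133.8 at a = 4.5: Pab(L + b)/(6LEI) = 677.4/EI
  span BC: triangular load, peak 23.5: w₀L³/(45EI) = 380.7/EI
  relative rotation θ_0 = (0 + 1058)/EI = 1058/EI
A unit hogging moment at B produces rotation L₁/(3EI) + L₂/(3EI) = 4.5/EI.
Compatibility: M_B·(L₁+L₂)/(3EI) = θ_0, giving M_B = 235.1 kip·ft (hogging).
Span AB, ΣM about A with M_B applied at B: R_B^{AB}·4.5 = 0 + 235.1, so R_B^{AB} = 52.25 kip and R_A = 0 − 52.25 = -52.25 kip.
Span BC, ΣM about C: R_B^{BC}·9 = 1237 + 235.1, so R_B^{BC} = 163.5 kip and R_C = 239.6 − 163.5 = 76.03 kip.
R_B = 52.25 + 163.5 = 215.8 kip.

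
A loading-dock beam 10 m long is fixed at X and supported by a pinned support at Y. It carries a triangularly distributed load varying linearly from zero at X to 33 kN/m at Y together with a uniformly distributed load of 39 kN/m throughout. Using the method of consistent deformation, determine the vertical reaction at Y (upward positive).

R_Y = 237 kN

Choose R_Y as the redundant. The primary structure is the cantilever fixed at X.
Downward deflection at the released point Y due to the loads:
  triangular load, peak 33 at the free end: 11w₀L⁴/(120EI) = 30250/EI
  UDL 39: wL⁴/(8EI) = 48750/EI
  δ_0 = 79000/EI
Tip deflection under a unit load at Y: L³/(3EI) = 333.3/EI.
Compatibility at Y: δ_0 − R_Y·δ_{YY} = 0, so R_Y = 79000/333.3 = 237 kN.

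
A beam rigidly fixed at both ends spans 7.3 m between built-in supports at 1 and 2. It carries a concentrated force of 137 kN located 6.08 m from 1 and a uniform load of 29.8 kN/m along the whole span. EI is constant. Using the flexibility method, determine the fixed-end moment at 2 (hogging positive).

Release both end moments; the primary structure is a simply-supported span 12 with redundants M_1 and M_2.
On the primary (simply-supported) span, the end slopes from the loading are:
  at 1: point load 137 at a = 6.08: Pab(L + b)/(6LEI) = 197.7/EI
  at 2: point load 137 at a = 6.08: Pab(L + a)/(6LEI) = 310.4/EI
  at 1: UDL 29.8: wL³/(24EI) = 483/EI
  at 2: UDL 29.8: wL³/(24EI) = 483/EI
  θ_10 = 680.7/EI,  θ_20 = 793.5/EI
Flexibility coefficients: a unit moment at one end gives L/(3EI) there and L/(6EI) at the far end, so f₁₁ = f₂₂ = 2.433/EI and f₁₂ = f₂₁ = 1.217/EI.
Compatibility — zero rotation at each built-in end:
  2.433 M_1 + 1.217 M_2 = 680.7
  1.217 M_1 + 2.433 M_2 = 793.5
Solving the pair gives M_1 = 155.6 kN·m and M_2 = 248.3 kN·m (hogging).

M_2 = 248.3 kN·m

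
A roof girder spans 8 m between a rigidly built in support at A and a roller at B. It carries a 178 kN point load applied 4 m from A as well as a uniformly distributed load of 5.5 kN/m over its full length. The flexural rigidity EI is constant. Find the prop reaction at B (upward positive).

Remove the prop at B; the released (primary) structure is a cantilever built in at A.
Deflection at B on the released cantilever, summing each load's contribution:
  point load 178 at a = 4: Pa²(3L − a)/(6EI) = 9493/EI
  UDL 5.5: wL⁴/(8EI) = 2816/EI
  δ_0 = 12309/EI
Flexibility coefficient — unit upward force at B: δ_{BB} = L³/(3EI) = 170.7/EI.
The prop prevents deflection at B: R_B = δ_0/δ_{BB} = 12309/170.7 = 72.12 kN.

R_B = 72.12 kN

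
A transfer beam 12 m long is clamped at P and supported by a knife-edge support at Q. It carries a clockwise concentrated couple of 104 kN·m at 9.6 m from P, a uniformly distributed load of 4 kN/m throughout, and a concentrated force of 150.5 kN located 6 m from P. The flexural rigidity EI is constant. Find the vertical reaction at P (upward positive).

R_P = 121 kN

Release the roller at Q. Primary structure: cantilever fixed at P.
Deflection at Q on the released cantilever, summing each load's contribution:
  clockwise couple 104 at a = 9.6: M₀a(2L − a)/(2EI) = 7188/EI
  UDL 4: wL⁴/(8EI) = 10368/EI
  point load 150.5 at a = 6: Pa²(3L − a)/(6EI) = 27090/EI
  δ_0 = 44646/EI
Flexibility coefficient — unit upward force at Q: δ_{QQ} = L³/(3EI) = 576/EI.
Compatibility at Q: δ_0 − R_Q·δ_{QQ} = 0, so R_Q = 44646/576 = 77.51 kN.
Vertical equilibrium: R_P = ΣP − R_Q = 198.5 − 77.51 = 121 kN.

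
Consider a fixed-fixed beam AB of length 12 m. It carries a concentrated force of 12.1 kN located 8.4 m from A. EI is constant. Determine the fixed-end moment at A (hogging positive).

Release both end moments; the primary structure is a simply-supported span AB with redundants M_A and M_B.
End rotations of the released simple span under the applied load (×1/EI):
  at A: point load 12.1 at a = 8.4: Pab(L + b)/(6LEI) = 79.28/EI
  at B: point load 12.1 at a = 8.4: Pab(L + a)/(6LEI) = 103.7/EI
  θ_A0 = 79.28/EI,  θ_B0 = 103.7/EI
Flexibility coefficients: a unit moment at one end gives L/(3EI) there and L/(6EI) at the far end, so f₁₁ = f₂₂ = 4/EI and f₁₂ = f₂₁ = 2/EI.
Compatibility — zero rotation at each built-in end:
  4 M_A + 2 M_B = 79.28
  2 M_A + 4 M_B = 103.7
Solving the pair gives M_A = 9.148 kN·m and M_B = 21.34 kN·m (hogging).

M_A = 9.148 kN·m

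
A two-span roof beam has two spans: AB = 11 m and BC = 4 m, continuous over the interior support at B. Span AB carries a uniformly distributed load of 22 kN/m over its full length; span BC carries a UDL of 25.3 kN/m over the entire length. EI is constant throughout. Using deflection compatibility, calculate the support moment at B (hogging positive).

M_B = 257.5 kN·m

Release continuity at B by inserting a hinge; the redundant is the internal moment M_B. The primary structure is two simply-supported spans AB and BC.
Rotations at B on the released spans (each span's end-slope, ×1/EI):
  span AB: UDL 22: wL³/(24EI) = 1220/EI
  span BC: UDL 25.3: wL³/(24EI) = 67.47/EI
  relative rotation θ_0 = (1220 + 67.47)/EI = 1288/EI
A unit hogging moment at B produces rotation L₁/(3EI) + L₂/(3EI) = 5/EI.
Compatibility: M_B·(L₁+L₂)/(3EI) = θ_0, giving M_B = 257.5 kN·m (hogging).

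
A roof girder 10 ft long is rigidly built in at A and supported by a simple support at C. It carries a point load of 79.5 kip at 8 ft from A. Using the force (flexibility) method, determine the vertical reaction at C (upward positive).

R_C = 55.97 kip

Remove the prop at C; the released (primary) structure is a cantilever built in at A.
Deflection at C on the released cantilever, summing each load's contribution:
  point load 79.5 at a = 8: Pa²(3L − a)/(6EI) = 18656/EI
Flexibility coefficient — unit upward force at C: δ_{CC} = L³/(3EI) = 333.3/EI.
Compatibility at C: δ_0 − R_C·δ_{CC} = 0, so R_C = 18656/333.3 = 55.97 kip.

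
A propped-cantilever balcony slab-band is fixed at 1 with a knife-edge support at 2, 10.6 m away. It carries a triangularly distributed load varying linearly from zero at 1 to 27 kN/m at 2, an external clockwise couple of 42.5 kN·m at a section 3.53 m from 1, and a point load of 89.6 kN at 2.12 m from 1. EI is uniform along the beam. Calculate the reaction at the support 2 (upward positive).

R_2 = 87.06 kN

Choose R_2 as the redundant. The primary structure is the cantilever fixed at 1.
Deflection at 2 on the released cantilever, summing each load's contribution:
  triangular load, peak 27 at the free end: 11w₀L⁴/(120EI) = 31246/EI
  clockwise couple 42.5 at a = 3.53: M₀a(2L − a)/(2EI) = 1325/EI
  point load 89.6 at a = 2.12: Pa²(3L − a)/(6EI) = 1992/EI
  δ_0 = 34564/EI
Tip deflection under a unit load at 2: L³/(3EI) = 397/EI.
Compatibility at 2: δ_0 − R_2·δ_{22} = 0, so R_2 = 34564/397 = 87.06 kN.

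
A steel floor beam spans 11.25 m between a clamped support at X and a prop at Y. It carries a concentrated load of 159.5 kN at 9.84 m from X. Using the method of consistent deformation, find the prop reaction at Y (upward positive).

Take the reaction at Y as the redundant and release it; the primary structure is a cantilever fixed at X.
Downward deflection at the released point Y due to the loads:
  point load 159.5 at a = 9.84: Pa²(3L − a)/(6EI) = 61543/EI
Tip deflection under a unit load at Y: L³/(3EI) = 474.6/EI.
Compatibility at Y: δ_0 − R_Y·δ_{YY} = 0, so R_Y = 61543/474.6 = 129.7 kN.

R_Y = 129.7 kN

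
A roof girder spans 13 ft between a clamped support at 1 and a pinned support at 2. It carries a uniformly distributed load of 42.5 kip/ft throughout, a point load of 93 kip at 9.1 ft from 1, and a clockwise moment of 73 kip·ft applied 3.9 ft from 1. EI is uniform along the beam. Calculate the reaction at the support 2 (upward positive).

Choose R_2 as the redundant. The primary structure is the cantilever fixed at 1.
Primary-structure tip deflection at 2 by superposition:
  UDL 42.5: wL⁴/(8EI) = 151730/EI
  point load 93 at a = 9.1: Pa²(3L − a)/(6EI) = 38378/EI
  clockwise couple 73 at a = 3.9: M₀a(2L − a)/(2EI) = 3146/EI
  δ_0 = 193255/EI
Tip deflection under a unit load at 2: L³/(3EI) = 732.3/EI.
The prop prevents deflection at 2: R_2 = δ_0/δ_{22} = 193255/732.3 = 263.9 kip.

R_2 = 263.9 kip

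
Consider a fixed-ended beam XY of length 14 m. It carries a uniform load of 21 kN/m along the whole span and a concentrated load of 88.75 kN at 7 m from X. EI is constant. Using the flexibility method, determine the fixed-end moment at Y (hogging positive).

Take the two fixed-end moments M_X, M_Y as redundants; the released structure is the simple span XY.
Simple-span end rotations at X and Y under the given loads:
  at X: UDL 21: wL³/(24EI) = 2401/EI
  at Y: UDL 21: wL³/(24EI) = 2401/EI
  at X: point load 88.75 at a = 7: Pab(L + b)/(6LEI) = 1087/EI
  at Y: point load 88.75 at a = 7: Pab(L + a)/(6LEI) = 1087/EI
  θ_X0 = 3488/EI,  θ_Y0 = 3488/EI
Flexibility coefficients: a unit moment at one end gives L/(3EI) there and L/(6EI) at the far end, so f₁₁ = f₂₂ = 4.667/EI and f₁₂ = f₂₁ = 2.333/EI.
Compatibility — zero rotation at each built-in end:
  4.667 M_X + 2.333 M_Y = 3488
  2.333 M_X + 4.667 M_Y = 3488
Solving the pair gives M_X = 498.3 kN·m and M_Y = 498.3 kN·m (hogging).

M_Y = 498.3 kN·m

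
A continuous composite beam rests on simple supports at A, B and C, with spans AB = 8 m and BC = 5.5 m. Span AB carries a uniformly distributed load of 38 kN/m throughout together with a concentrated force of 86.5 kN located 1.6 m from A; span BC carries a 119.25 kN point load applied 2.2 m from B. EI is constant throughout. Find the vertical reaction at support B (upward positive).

R_B = 323.9 kN

Take M_B as the redundant. Released structure: two simple spans AB and BC with a hinge at B.
End slopes at the hinge B, treating each span as simply supported:
  span AB: UDL 38: wL³/(24EI) = 810.7/EI
  span AB: point load 86.5 at a = 1.6: Pab(L + a)/(6LEI) = 177.2/EI
  span BC: point load 119.25 at a = 2.2: Pab(L + b)/(6LEI) = 230.9/EI
  relative rotation θ_0 = (987.8 + 230.9)/EI = 1219/EI
A unit hogging moment at B produces rotation L₁/(3EI) + L₂/(3EI) = 4.5/EI.
Compatibility: M_B·(L₁+L₂)/(3EI) = θ_0, giving M_B = 270.8 kN·m (hogging).
Span AB, ΣM about A with M_B applied at B: R_B^{AB}·8 = 1354 + 270.8, so R_B^{AB} = 203.2 kN and R_A = 390.5 − 203.2 = 187.3 kN.
Span BC, ΣM about C: R_B^{BC}·5.5 = 393.5 + 270.8, so R_B^{BC} = 120.8 kN and R_C = 119.2 − 120.8 = -1.54 kN.
R_B = 203.2 + 120.8 = 323.9 kN.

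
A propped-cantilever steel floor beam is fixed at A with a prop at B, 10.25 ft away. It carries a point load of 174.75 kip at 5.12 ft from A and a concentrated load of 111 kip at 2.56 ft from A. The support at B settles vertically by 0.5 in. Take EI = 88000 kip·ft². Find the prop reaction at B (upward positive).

R_B = 53.82 kip

Choose R_B as the redundant. The primary structure is the cantilever fixed at A.
Primary-structure tip deflection at B by superposition:
  point load 174.75 at a = 5.12: Pa²(3L − a)/(6EI) = 19568/EI
  point load 111 at a = 2.56: Pa²(3L − a)/(6EI) = 3418/EI
  δ_0 = 22986/EI
Tip deflection under a unit load at B: L³/(3EI) = 359/EI.
With EI = 88000 kip·ft²: δ_0 = 0.26121 ft and δ_{BB} = 0.004079 ft/kip.
Compatibility — the beam at B must follow the support down by 0.04167 ft: δ_0 − R_B·δ_{BB} = 0.04167, so R_B = (0.26121 − 0.04167)/0.004079 = 53.82 kip.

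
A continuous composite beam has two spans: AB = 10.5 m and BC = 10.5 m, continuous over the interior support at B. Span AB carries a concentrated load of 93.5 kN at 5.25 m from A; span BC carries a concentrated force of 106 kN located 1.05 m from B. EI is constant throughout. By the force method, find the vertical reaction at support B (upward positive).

Take M_B as the redundant. Released structure: two simple spans AB and BC with a hinge at B.
Rotations at B on the released spans (each span's end-slope, ×1/EI):
  span AB: point load 93.5 at a = 5.25: Pab(L + a)/(6LEI) = 644.3/EI
  span BC: point load 106 at a = 1.05: Pab(L + b)/(6LEI) = 333.1/EI
  relative rotation θ_0 = (644.3 + 333.1)/EI = 977.3/EI
A unit hogging moment at B produces rotation L₁/(3EI) + L₂/(3EI) = 7/EI.
Slope continuity at B: θ_0 = M_B·7/EI, so M_B = 977.3/7 = 139.6 kN·m (hogging).
Span AB, ΣM about A with M_B applied at B: R_B^{AB}·10.5 = 490.9 + 139.6, so R_B^{AB} = 60.05 kN and R_A = 93.5 − 60.05 = 33.45 kN.
Span BC, ΣM about C: R_B^{BC}·10.5 = 1002 + 139.6, so R_B^{BC} = 108.7 kN and R_C = 106 − 108.7 = -2.697 kN.
R_B = 60.05 + 108.7 = 168.7 kN.

R_B = 168.7 kN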